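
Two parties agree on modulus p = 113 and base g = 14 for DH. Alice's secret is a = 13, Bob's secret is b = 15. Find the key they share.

105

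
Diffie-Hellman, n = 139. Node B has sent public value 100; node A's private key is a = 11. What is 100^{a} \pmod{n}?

Shared key K = 100^11 mod 139.
100^1 ≡ 100 (mod 139)
100^2 = (100^1)^2 ≡ 100^2 = 10000 ≡ 131 (mod 139)
100^4 = (100^2)^2 ≡ 131^2 = 17161 ≡ 64 (mod 139)
100^8 = (100^4)^2 ≡ 64^2 = 4096 ≡ 65 (mod 139)
100^11 = 100^8 · 100^2 · 100^1 ≡ 65 · 131 · 100 ≡ 125 (mod 139).

125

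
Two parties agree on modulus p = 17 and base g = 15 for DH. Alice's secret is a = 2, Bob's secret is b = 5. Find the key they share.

4

Bob sends B = g^b mod p = 15^5 mod 17.
15^1 ≡ 15 (mod 17)
15^2 = (15^1)^2 ≡ 15^2 = 225 ≡ 4 (mod 17)
15^4 = (15^2)^2 ≡ 4^2 = 16 ≡ 16 (mod 17)
15^5 = 15^4 · 15^1 ≡ 16 · 15 ≡ 2 (mod 17).
So B = 2. Alice then computes K = B^a mod p = 2^2 mod 17.
2^1 ≡ 2 (mod 17)
2^2 = (2^1)^2 ≡ 2^2 = 4 ≡ 4 (mod 17)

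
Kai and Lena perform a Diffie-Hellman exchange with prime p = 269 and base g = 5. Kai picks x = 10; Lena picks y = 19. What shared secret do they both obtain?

119

Lena sends B = g^y mod p = 5^19 mod 269.
5^1 ≡ 5 (mod 269)
5^2 = (5^1)^2 ≡ 5^2 = 25 ≡ 25 (mod 269)
5^4 = (5^2)^2 ≡ 25^2 = 625 ≡ 87 (mod 269)
5^8 = (5^4)^2 ≡ 87^2 = 7569 ≡ 37 (mod 269)
5^16 = (5^8)^2 ≡ 37^2 = 1369 ≡ 24 (mod 269)
5^19 = 5^16 · 5^2 · 5^1 ≡ 24 · 25 · 5 ≡ 41 (mod 269).
So B = 41. Kai then computes K = B^x mod p = 41^10 mod 269.
41^1 ≡ 41 (mod 269)
41^2 = (41^1)^2 ≡ 41^2 = 1681 ≡ 67 (mod 269)
41^4 = (41^2)^2 ≡ 67^2 = 4489 ≡ 185 (mod 269)
41^8 = (41^4)^2 ≡ 185^2 = 34225 ≡ 62 (mod 269)
41^10 = 41^8 · 41^2 ≡ 62 · 67 ≡ 119 (mod 269).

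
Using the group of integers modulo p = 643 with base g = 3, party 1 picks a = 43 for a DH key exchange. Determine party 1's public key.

Public value = 3^{43} \pmod{643}.
3^1 ≡ 3 (mod 643)
3^2 = (3^1)^2 ≡ 3^2 = 9 ≡ 9 (mod 643)
3^4 = (3^2)^2 ≡ 9^2 = 81 ≡ 81 (mod 643)
3^8 = (3^4)^2 ≡ 81^2 = 6561 ≡ 131 (mod 643)
3^16 = (3^8)^2 ≡ 131^2 = 17161 ≡ 443 (mod 643)
3^32 = (3^16)^2 ≡ 443^2 = 196249 ≡ 134 (mod 643)
3^43 = 3^32 · 3^8 · 3^2 · 3^1 ≡ 134 · 131 · 9 · 3 ≡ 67 (mod 643).

67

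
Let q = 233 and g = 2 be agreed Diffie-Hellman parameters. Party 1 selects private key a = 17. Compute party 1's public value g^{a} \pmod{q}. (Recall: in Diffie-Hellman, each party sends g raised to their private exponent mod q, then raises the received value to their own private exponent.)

126

Public value = 2^{17} \pmod{233}.
2^1 ≡ 2 (mod 233)
2^2 = (2^1)^2 ≡ 2^2 = 4 ≡ 4 (mod 233)
2^4 = (2^2)^2 ≡ 4^2 = 16 ≡ 16 (mod 233)
2^8 = (2^4)^2 ≡ 16^2 = 256 ≡ 23 (mod 233)
2^16 = (2^8)^2 ≡ 23^2 = 529 ≡ 63 (mod 233)
2^17 = 2^16 · 2^1 ≡ 63 · 2 ≡ 126 (mod 233).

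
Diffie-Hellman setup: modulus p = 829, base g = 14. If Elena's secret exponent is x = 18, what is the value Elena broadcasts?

121

Public value = 14^18 mod 829.
14^1 ≡ 14 (mod 829)
14^2 = (14^1)^2 ≡ 14^2 = 196 ≡ 196 (mod 829)
14^4 = (14^2)^2 ≡ 196^2 = 38416 ≡ 282 (mod 829)
14^8 = (14^4)^2 ≡ 282^2 = 79524 ≡ 769 (mod 829)
14^16 = (14^8)^2 ≡ 769^2 = 591361 ≡ 284 (mod 829)
14^18 = 14^16 · 14^2 ≡ 284 · 196 ≡ 121 (mod 829).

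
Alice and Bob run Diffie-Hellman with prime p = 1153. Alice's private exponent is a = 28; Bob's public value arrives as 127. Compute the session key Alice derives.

95

Shared key K = 127^28 mod 1153.
127^1 ≡ 127 (mod 1153)
127^2 = (127^1)^2 ≡ 127^2 = 16129 ≡ 1140 (mod 1153)
127^4 = (127^2)^2 ≡ 1140^2 = 1299600 ≡ 169 (mod 1153)
127^8 = (127^4)^2 ≡ 169^2 = 28561 ≡ 889 (mod 1153)
127^16 = (127^8)^2 ≡ 889^2 = 790321 ≡ 516 (mod 1153)
127^28 = 127^16 · 127^8 · 127^4 ≡ 516 · 889 · 169 ≡ 95 (mod 1153).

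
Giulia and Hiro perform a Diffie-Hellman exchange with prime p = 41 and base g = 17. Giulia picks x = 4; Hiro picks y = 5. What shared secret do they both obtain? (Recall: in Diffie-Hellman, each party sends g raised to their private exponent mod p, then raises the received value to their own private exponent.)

40

Hiro sends B = g^y mod p = 17^5 mod 41.
17^1 ≡ 17 (mod 41)
17^2 = (17^1)^2 ≡ 17^2 = 289 ≡ 2 (mod 41)
17^4 = (17^2)^2 ≡ 2^2 = 4 ≡ 4 (mod 41)
17^5 = 17^4 · 17^1 ≡ 4 · 17 ≡ 27 (mod 41).
So B = 27. Giulia then computes K = B^x mod p = 27^4 mod 41.
27^1 ≡ 27 (mod 41)
27^2 = (27^1)^2 ≡ 27^2 = 729 ≡ 32 (mod 41)
27^4 = (27^2)^2 ≡ 32^2 = 1024 ≡ 40 (mod 41)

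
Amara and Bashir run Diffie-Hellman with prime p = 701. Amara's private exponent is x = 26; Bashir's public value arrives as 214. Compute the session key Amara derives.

140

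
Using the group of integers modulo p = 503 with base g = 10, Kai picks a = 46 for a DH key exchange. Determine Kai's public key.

264

Public value = 10^46 mod 503.
10^1 ≡ 10 (mod 503)
10^2 = (10^1)^2 ≡ 10^2 = 100 ≡ 100 (mod 503)
10^4 = (10^2)^2 ≡ 100^2 = 10000 ≡ 443 (mod 503)
10^8 = (10^4)^2 ≡ 443^2 = 196249 ≡ 79 (mod 503)
10^16 = (10^8)^2 ≡ 79^2 = 6241 ≡ 205 (mod 503)
10^32 = (10^16)^2 ≡ 205^2 = 42025 ≡ 276 (mod 503)
10^46 = 10^32 · 10^8 · 10^4 · 10^2 ≡ 276 · 79 · 443 · 100 ≡ 264 (mod 503).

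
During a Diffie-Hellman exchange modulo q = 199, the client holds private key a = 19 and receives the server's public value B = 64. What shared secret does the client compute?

Shared key K = 64^19 mod 199.
64^1 ≡ 64 (mod 199)
64^2 = (64^1)^2 ≡ 64^2 = 4096 ≡ 116 (mod 199)
64^4 = (64^2)^2 ≡ 116^2 = 13456 ≡ 123 (mod 199)
64^8 = (64^4)^2 ≡ 123^2 = 15129 ≡ 5 (mod 199)
64^16 = (64^8)^2 ≡ 5^2 = 25 ≡ 25 (mod 199)
64^19 = 64^16 · 64^2 · 64^1 ≡ 25 · 116 · 64 ≡ 132 (mod 199).

132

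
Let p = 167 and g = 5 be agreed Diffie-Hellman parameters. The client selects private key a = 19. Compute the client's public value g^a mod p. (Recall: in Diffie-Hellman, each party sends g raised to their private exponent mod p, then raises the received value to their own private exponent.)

131

Public value = 5^19 mod 167.
5^1 ≡ 5 (mod 167)
5^2 = (5^1)^2 ≡ 5^2 = 25 ≡ 25 (mod 167)
5^4 = (5^2)^2 ≡ 25^2 = 625 ≡ 124 (mod 167)
5^8 = (5^4)^2 ≡ 124^2 = 15376 ≡ 12 (mod 167)
5^16 = (5^8)^2 ≡ 12^2 = 144 ≡ 144 (mod 167)
5^19 = 5^16 · 5^2 · 5^1 ≡ 144 · 25 · 5 ≡ 131 (mod 167).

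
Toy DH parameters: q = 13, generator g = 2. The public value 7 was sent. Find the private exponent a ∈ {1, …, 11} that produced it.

11

Try successive powers of 2 modulo 13:
2^1 ≡ 2
2^2 ≡ 4
2^3 ≡ 8
2^4 ≡ 3
2^5 ≡ 6
2^6 ≡ 12
2^7 ≡ 11
2^8 ≡ 9
2^9 ≡ 5
2^10 ≡ 10
2^11 ≡ 7
Found: a = 11.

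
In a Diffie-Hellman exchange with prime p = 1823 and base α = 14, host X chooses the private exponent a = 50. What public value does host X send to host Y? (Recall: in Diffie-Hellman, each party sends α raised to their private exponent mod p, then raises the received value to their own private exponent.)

Public value = 14^50 mod 1823.
14^1 ≡ 14 (mod 1823)
14^2 = (14^1)^2 ≡ 14^2 = 196 ≡ 196 (mod 1823)
14^4 = (14^2)^2 ≡ 196^2 = 38416 ≡ 133 (mod 1823)
14^8 = (14^4)^2 ≡ 133^2 = 17689 ≡ 1282 (mod 1823)
14^16 = (14^8)^2 ≡ 1282^2 = 1643524 ≡ 1001 (mod 1823)
14^32 = (14^16)^2 ≡ 1001^2 = 1002001 ≡ 1174 (mod 1823)
14^50 = 14^32 · 14^16 · 14^2 ≡ 1174 · 1001 · 196 ≡ 1700 (mod 1823).

1700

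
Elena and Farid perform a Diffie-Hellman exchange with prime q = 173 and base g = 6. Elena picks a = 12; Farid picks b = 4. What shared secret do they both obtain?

Farid sends B = g^b mod q = 6^4 mod 173.
6^1 ≡ 6 (mod 173)
6^2 = (6^1)^2 ≡ 6^2 = 36 ≡ 36 (mod 173)
6^4 = (6^2)^2 ≡ 36^2 = 1296 ≡ 85 (mod 173)
So B = 85. Elena then computes K = B^a mod q = 85^12 mod 173.
85^1 ≡ 85 (mod 173)
85^2 = (85^1)^2 ≡ 85^2 = 7225 ≡ 132 (mod 173)
85^4 = (85^2)^2 ≡ 132^2 = 17424 ≡ 124 (mod 173)
85^8 = (85^4)^2 ≡ 124^2 = 15376 ≡ 152 (mod 173)
85^12 = 85^8 · 85^4 ≡ 152 · 124 ≡ 164 (mod 173).

164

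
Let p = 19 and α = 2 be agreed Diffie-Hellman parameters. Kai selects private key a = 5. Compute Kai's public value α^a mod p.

Public value = 2^5 mod 19.
2^1 ≡ 2 (mod 19)
2^2 = (2^1)^2 ≡ 2^2 = 4 ≡ 4 (mod 19)
2^4 = (2^2)^2 ≡ 4^2 = 16 ≡ 16 (mod 19)
2^5 = 2^4 · 2^1 ≡ 16 · 2 ≡ 13 (mod 19).

13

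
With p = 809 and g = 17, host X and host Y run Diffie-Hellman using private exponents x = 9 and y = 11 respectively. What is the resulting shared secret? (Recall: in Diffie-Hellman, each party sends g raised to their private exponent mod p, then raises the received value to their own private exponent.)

Host X sends A = g^x mod p = 17^9 mod 809.
17^1 ≡ 17 (mod 809)
17^2 = (17^1)^2 ≡ 17^2 = 289 ≡ 289 (mod 809)
17^4 = (17^2)^2 ≡ 289^2 = 83521 ≡ 194 (mod 809)
17^8 = (17^4)^2 ≡ 194^2 = 37636 ≡ 422 (mod 809)
17^9 = 17^8 · 17^1 ≡ 422 · 17 ≡ 702 (mod 809).
So A = 702. Host Y then computes K = A^y mod p = 702^11 mod 809.
702^1 ≡ 702 (mod 809)
702^2 = (702^1)^2 ≡ 702^2 = 492804 ≡ 123 (mod 809)
702^4 = (702^2)^2 ≡ 123^2 = 15129 ≡ 567 (mod 809)
702^8 = (702^4)^2 ≡ 567^2 = 321489 ≡ 316 (mod 809)
702^11 = 702^8 · 702^2 · 702^1 ≡ 316 · 123 · 702 ≡ 193 (mod 809).

193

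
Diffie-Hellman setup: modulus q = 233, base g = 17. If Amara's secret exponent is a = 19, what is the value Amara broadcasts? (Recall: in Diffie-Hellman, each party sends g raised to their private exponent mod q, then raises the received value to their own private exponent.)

209

Public value = 17^19 mod 233.
17^1 ≡ 17 (mod 233)
17^2 = (17^1)^2 ≡ 17^2 = 289 ≡ 56 (mod 233)
17^4 = (17^2)^2 ≡ 56^2 = 3136 ≡ 107 (mod 233)
17^8 = (17^4)^2 ≡ 107^2 = 11449 ≡ 32 (mod 233)
17^16 = (17^8)^2 ≡ 32^2 = 1024 ≡ 92 (mod 233)
17^19 = 17^16 · 17^2 · 17^1 ≡ 92 · 56 · 17 ≡ 209 (mod 233).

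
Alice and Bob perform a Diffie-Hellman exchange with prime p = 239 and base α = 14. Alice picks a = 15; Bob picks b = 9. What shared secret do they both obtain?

7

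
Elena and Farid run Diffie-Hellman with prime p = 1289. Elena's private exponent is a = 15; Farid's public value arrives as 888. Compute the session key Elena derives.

732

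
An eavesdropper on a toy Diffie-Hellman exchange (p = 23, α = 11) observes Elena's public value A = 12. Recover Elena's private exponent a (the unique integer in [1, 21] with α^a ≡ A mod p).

12

Try successive powers of 11 modulo 23:
11^1 ≡ 11
11^2 ≡ 6
11^3 ≡ 20
11^4 ≡ 13
11^5 ≡ 5
11^6 ≡ 9
11^7 ≡ 7
11^8 ≡ 8
11^9 ≡ 19
11^10 ≡ 2
11^11 ≡ 22
11^12 ≡ 12
Found: a = 12.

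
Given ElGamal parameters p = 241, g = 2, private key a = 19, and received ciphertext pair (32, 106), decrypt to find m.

212

Shared mask s = c₁^a mod p = 32^19 mod 241.
32^1 ≡ 32 (mod 241)
32^2 = (32^1)^2 ≡ 32^2 = 1024 ≡ 60 (mod 241)
32^4 = (32^2)^2 ≡ 60^2 = 3600 ≡ 226 (mod 241)
32^8 = (32^4)^2 ≡ 226^2 = 51076 ≡ 225 (mod 241)
32^16 = (32^8)^2 ≡ 225^2 = 50625 ≡ 15 (mod 241)
32^19 = 32^16 · 32^2 · 32^1 ≡ 15 · 60 · 32 ≡ 121 (mod 241).
So s = 121; s⁻¹ ≡ 2 (mod 241).
m = c₂ · s⁻¹ mod 241 = 106 · 2 mod 241 = 212.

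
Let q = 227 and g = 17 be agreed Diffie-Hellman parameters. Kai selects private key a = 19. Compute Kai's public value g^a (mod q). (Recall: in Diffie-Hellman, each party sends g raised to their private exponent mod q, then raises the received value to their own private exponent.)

130

Public value = 17^19 (mod 227).
17^1 ≡ 17 (mod 227)
17^2 = (17^1)^2 ≡ 17^2 = 289 ≡ 62 (mod 227)
17^4 = (17^2)^2 ≡ 62^2 = 3844 ≡ 212 (mod 227)
17^8 = (17^4)^2 ≡ 212^2 = 44944 ≡ 225 (mod 227)
17^16 = (17^8)^2 ≡ 225^2 = 50625 ≡ 4 (mod 227)
17^19 = 17^16 · 17^2 · 17^1 ≡ 4 · 62 · 17 ≡ 130 (mod 227).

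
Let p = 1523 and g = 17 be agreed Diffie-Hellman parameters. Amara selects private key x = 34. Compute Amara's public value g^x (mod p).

Public value = 17^34 (mod 1523).
17^1 ≡ 17 (mod 1523)
17^2 = (17^1)^2 ≡ 17^2 = 289 ≡ 289 (mod 1523)
17^4 = (17^2)^2 ≡ 289^2 = 83521 ≡ 1279 (mod 1523)
17^8 = (17^4)^2 ≡ 1279^2 = 1635841 ≡ 139 (mod 1523)
17^16 = (17^8)^2 ≡ 139^2 = 19321 ≡ 1045 (mod 1523)
17^32 = (17^16)^2 ≡ 1045^2 = 1092025 ≡ 34 (mod 1523)
17^34 = 17^32 · 17^2 ≡ 34 · 289 ≡ 688 (mod 1523).

688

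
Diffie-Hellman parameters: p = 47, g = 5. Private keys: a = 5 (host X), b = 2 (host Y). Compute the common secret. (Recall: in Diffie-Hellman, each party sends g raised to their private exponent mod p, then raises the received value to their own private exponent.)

12

Host X sends A = g^a mod p = 5^5 mod 47.
5^1 ≡ 5 (mod 47)
5^2 = (5^1)^2 ≡ 5^2 = 25 ≡ 25 (mod 47)
5^4 = (5^2)^2 ≡ 25^2 = 625 ≡ 14 (mod 47)
5^5 = 5^4 · 5^1 ≡ 14 · 5 ≡ 23 (mod 47).
So A = 23. Host Y then computes K = A^b mod p = 23^2 mod 47.
23^1 ≡ 23 (mod 47)
23^2 = (23^1)^2 ≡ 23^2 = 529 ≡ 12 (mod 47)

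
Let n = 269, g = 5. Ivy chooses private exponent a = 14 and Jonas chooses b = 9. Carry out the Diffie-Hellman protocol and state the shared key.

80

Jonas sends B = g^b mod n = 5^9 mod 269.
5^1 ≡ 5 (mod 269)
5^2 = (5^1)^2 ≡ 5^2 = 25 ≡ 25 (mod 269)
5^4 = (5^2)^2 ≡ 25^2 = 625 ≡ 87 (mod 269)
5^8 = (5^4)^2 ≡ 87^2 = 7569 ≡ 37 (mod 269)
5^9 = 5^8 · 5^1 ≡ 37 · 5 ≡ 185 (mod 269).
So B = 185. Ivy then computes K = B^a mod n = 185^14 mod 269.
185^1 ≡ 185 (mod 269)
185^2 = (185^1)^2 ≡ 185^2 = 34225 ≡ 62 (mod 269)
185^4 = (185^2)^2 ≡ 62^2 = 3844 ≡ 78 (mod 269)
185^8 = (185^4)^2 ≡ 78^2 = 6084 ≡ 166 (mod 269)
185^14 = 185^8 · 185^4 · 185^2 ≡ 166 · 78 · 62 ≡ 80 (mod 269).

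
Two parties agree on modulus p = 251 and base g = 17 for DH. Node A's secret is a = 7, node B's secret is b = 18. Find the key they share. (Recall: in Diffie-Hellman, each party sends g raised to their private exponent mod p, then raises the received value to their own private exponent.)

Node A sends A = g^a mod p = 17^7 mod 251.
17^1 ≡ 17 (mod 251)
17^2 = (17^1)^2 ≡ 17^2 = 289 ≡ 38 (mod 251)
17^4 = (17^2)^2 ≡ 38^2 = 1444 ≡ 189 (mod 251)
17^7 = 17^4 · 17^2 · 17^1 ≡ 189 · 38 · 17 ≡ 108 (mod 251).
So A = 108. Node B then computes K = A^b mod p = 108^18 mod 251.
108^1 ≡ 108 (mod 251)
108^2 = (108^1)^2 ≡ 108^2 = 11664 ≡ 118 (mod 251)
108^4 = (108^2)^2 ≡ 118^2 = 13924 ≡ 119 (mod 251)
108^8 = (108^4)^2 ≡ 119^2 = 14161 ≡ 105 (mod 251)
108^16 = (108^8)^2 ≡ 105^2 = 11025 ≡ 232 (mod 251)
108^18 = 108^16 · 108^2 ≡ 232 · 118 ≡ 17 (mod 251).

17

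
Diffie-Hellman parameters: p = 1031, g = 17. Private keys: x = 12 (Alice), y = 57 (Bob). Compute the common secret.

552

Bob sends B = g^y mod p = 17^57 mod 1031.
17^1 ≡ 17 (mod 1031)
17^2 = (17^1)^2 ≡ 17^2 = 289 ≡ 289 (mod 1031)
17^4 = (17^2)^2 ≡ 289^2 = 83521 ≡ 10 (mod 1031)
17^8 = (17^4)^2 ≡ 10^2 = 100 ≡ 100 (mod 1031)
17^16 = (17^8)^2 ≡ 100^2 = 10000 ≡ 721 (mod 1031)
17^32 = (17^16)^2 ≡ 721^2 = 519841 ≡ 217 (mod 1031)
17^57 = 17^32 · 17^16 · 17^8 · 17^1 ≡ 217 · 721 · 100 · 17 ≡ 551 (mod 1031).
So B = 551. Alice then computes K = B^x mod p = 551^12 mod 1031.
551^1 ≡ 551 (mod 1031)
551^2 = (551^1)^2 ≡ 551^2 = 303601 ≡ 487 (mod 1031)
551^4 = (551^2)^2 ≡ 487^2 = 237169 ≡ 39 (mod 1031)
551^8 = (551^4)^2 ≡ 39^2 = 1521 ≡ 490 (mod 1031)
551^12 = 551^8 · 551^4 ≡ 490 · 39 ≡ 552 (mod 1031).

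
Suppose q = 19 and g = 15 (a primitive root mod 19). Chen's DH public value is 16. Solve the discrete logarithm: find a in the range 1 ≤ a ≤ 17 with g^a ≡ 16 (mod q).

Try successive powers of 15 modulo 19:
15^1 ≡ 15
15^2 ≡ 16
Found: a = 2.

2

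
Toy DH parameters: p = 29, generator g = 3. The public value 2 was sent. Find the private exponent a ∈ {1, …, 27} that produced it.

Try successive powers of 3 modulo 29:
3^1 ≡ 3
3^2 ≡ 9
3^3 ≡ 27
3^4 ≡ 23
3^5 ≡ 11
3^6 ≡ 4
3^7 ≡ 12
3^8 ≡ 7
3^9 ≡ 21
3^10 ≡ 5
3^11 ≡ 15
3^12 ≡ 16
3^13 ≡ 19
3^14 ≡ 28
3^15 ≡ 26
3^16 ≡ 20
3^17 ≡ 2
Found: a = 17.

17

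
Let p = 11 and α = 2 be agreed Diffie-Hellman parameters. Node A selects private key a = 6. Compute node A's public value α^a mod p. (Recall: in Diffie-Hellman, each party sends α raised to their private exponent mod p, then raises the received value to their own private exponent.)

Public value = 2^6 mod 11.
2^1 ≡ 2 (mod 11)
2^2 = (2^1)^2 ≡ 2^2 = 4 ≡ 4 (mod 11)
2^4 = (2^2)^2 ≡ 4^2 = 16 ≡ 5 (mod 11)
2^6 = 2^4 · 2^2 ≡ 5 · 4 ≡ 9 (mod 11).

9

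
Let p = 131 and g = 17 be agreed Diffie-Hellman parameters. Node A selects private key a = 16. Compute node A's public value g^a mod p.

Public value = 17^16 mod 131.
17^1 ≡ 17 (mod 131)
17^2 = (17^1)^2 ≡ 17^2 = 289 ≡ 27 (mod 131)
17^4 = (17^2)^2 ≡ 27^2 = 729 ≡ 74 (mod 131)
17^8 = (17^4)^2 ≡ 74^2 = 5476 ≡ 105 (mod 131)
17^16 = (17^8)^2 ≡ 105^2 = 11025 ≡ 21 (mod 131)

21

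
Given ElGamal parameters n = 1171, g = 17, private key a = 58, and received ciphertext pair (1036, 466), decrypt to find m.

Shared mask s = c₁^a mod n = 1036^58 mod 1171.
1036^1 ≡ 1036 (mod 1171)
1036^2 = (1036^1)^2 ≡ 1036^2 = 1073296 ≡ 660 (mod 1171)
1036^4 = (1036^2)^2 ≡ 660^2 = 435600 ≡ 1159 (mod 1171)
1036^8 = (1036^4)^2 ≡ 1159^2 = 1343281 ≡ 144 (mod 1171)
1036^16 = (1036^8)^2 ≡ 144^2 = 20736 ≡ 829 (mod 1171)
1036^32 = (1036^16)^2 ≡ 829^2 = 687241 ≡ 1035 (mod 1171)
1036^58 = 1036^32 · 1036^16 · 1036^8 · 1036^2 ≡ 1035 · 829 · 144 · 660 ≡ 71 (mod 1171).
So s = 71; s⁻¹ ≡ 33 (mod 1171).
m = c₂ · s⁻¹ mod 1171 = 466 · 33 mod 1171 = 155.

155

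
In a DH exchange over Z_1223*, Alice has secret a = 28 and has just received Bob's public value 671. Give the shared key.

Shared key K = 671^28 mod 1223.
671^1 ≡ 671 (mod 1223)
671^2 = (671^1)^2 ≡ 671^2 = 450241 ≡ 177 (mod 1223)
671^4 = (671^2)^2 ≡ 177^2 = 31329 ≡ 754 (mod 1223)
671^8 = (671^4)^2 ≡ 754^2 = 568516 ≡ 1044 (mod 1223)
671^16 = (671^8)^2 ≡ 1044^2 = 1089936 ≡ 243 (mod 1223)
671^28 = 671^16 · 671^8 · 671^4 ≡ 243 · 1044 · 754 ≡ 453 (mod 1223).

453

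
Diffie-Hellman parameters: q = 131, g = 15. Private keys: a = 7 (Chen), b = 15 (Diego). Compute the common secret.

Chen sends A = g^a mod q = 15^7 mod 131.
15^1 ≡ 15 (mod 131)
15^2 = (15^1)^2 ≡ 15^2 = 225 ≡ 94 (mod 131)
15^4 = (15^2)^2 ≡ 94^2 = 8836 ≡ 59 (mod 131)
15^7 = 15^4 · 15^2 · 15^1 ≡ 59 · 94 · 15 ≡ 5 (mod 131).
So A = 5. Diego then computes K = A^b mod q = 5^15 mod 131.
5^1 ≡ 5 (mod 131)
5^2 = (5^1)^2 ≡ 5^2 = 25 ≡ 25 (mod 131)
5^4 = (5^2)^2 ≡ 25^2 = 625 ≡ 101 (mod 131)
5^8 = (5^4)^2 ≡ 101^2 = 10201 ≡ 114 (mod 131)
5^15 = 5^8 · 5^4 · 5^2 · 5^1 ≡ 114 · 101 · 25 · 5 ≡ 84 (mod 131).

84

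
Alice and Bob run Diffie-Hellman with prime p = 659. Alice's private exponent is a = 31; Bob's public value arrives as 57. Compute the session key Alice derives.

Shared key K = 57^31 mod 659.
57^1 ≡ 57 (mod 659)
57^2 = (57^1)^2 ≡ 57^2 = 3249 ≡ 613 (mod 659)
57^4 = (57^2)^2 ≡ 613^2 = 375769 ≡ 139 (mod 659)
57^8 = (57^4)^2 ≡ 139^2 = 19321 ≡ 210 (mod 659)
57^16 = (57^8)^2 ≡ 210^2 = 44100 ≡ 606 (mod 659)
57^31 = 57^16 · 57^8 · 57^4 · 57^2 · 57^1 ≡ 606 · 210 · 139 · 613 · 57 ≡ 373 (mod 659).

373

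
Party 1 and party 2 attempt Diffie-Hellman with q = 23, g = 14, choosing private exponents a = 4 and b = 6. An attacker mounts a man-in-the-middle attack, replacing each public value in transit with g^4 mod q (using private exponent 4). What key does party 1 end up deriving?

8

Party 1 receives an attacker's public value M = 14^4 mod 23 instead of the honest one.
14^1 ≡ 14 (mod 23)
14^2 = (14^1)^2 ≡ 14^2 = 196 ≡ 12 (mod 23)
14^4 = (14^2)^2 ≡ 12^2 = 144 ≡ 6 (mod 23)
So M = 6. Party 1 computes K = M^4 mod 23.
6^1 ≡ 6 (mod 23)
6^2 = (6^1)^2 ≡ 6^2 = 36 ≡ 13 (mod 23)
6^4 = (6^2)^2 ≡ 13^2 = 169 ≡ 8 (mod 23)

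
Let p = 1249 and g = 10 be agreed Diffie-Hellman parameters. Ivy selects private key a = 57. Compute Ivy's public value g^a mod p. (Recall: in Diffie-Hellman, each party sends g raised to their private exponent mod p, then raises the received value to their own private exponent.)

662

Public value = 10^57 mod 1249.
10^1 ≡ 10 (mod 1249)
10^2 = (10^1)^2 ≡ 10^2 = 100 ≡ 100 (mod 1249)
10^4 = (10^2)^2 ≡ 100^2 = 10000 ≡ 8 (mod 1249)
10^8 = (10^4)^2 ≡ 8^2 = 64 ≡ 64 (mod 1249)
10^16 = (10^8)^2 ≡ 64^2 = 4096 ≡ 349 (mod 1249)
10^32 = (10^16)^2 ≡ 349^2 = 121801 ≡ 648 (mod 1249)
10^57 = 10^32 · 10^16 · 10^8 · 10^1 ≡ 648 · 349 · 64 · 10 ≡ 662 (mod 1249).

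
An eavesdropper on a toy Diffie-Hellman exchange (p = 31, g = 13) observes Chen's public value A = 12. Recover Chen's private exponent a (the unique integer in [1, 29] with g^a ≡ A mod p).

Try successive powers of 13 modulo 31:
13^1 ≡ 13
13^2 ≡ 14
13^3 ≡ 27
13^4 ≡ 10
13^5 ≡ 6
13^6 ≡ 16
13^7 ≡ 22
13^8 ≡ 7
13^9 ≡ 29
13^10 ≡ 5
13^11 ≡ 3
13^12 ≡ 8
13^13 ≡ 11
13^14 ≡ 19
13^15 ≡ 30
13^16 ≡ 18
13^17 ≡ 17
13^18 ≡ 4
13^19 ≡ 21
13^20 ≡ 25
13^21 ≡ 15
13^22 ≡ 9
13^23 ≡ 24
13^24 ≡ 2
13^25 ≡ 26
13^26 ≡ 28
13^27 ≡ 23
13^28 ≡ 20
13^29 ≡ 12
Found: a = 29.

29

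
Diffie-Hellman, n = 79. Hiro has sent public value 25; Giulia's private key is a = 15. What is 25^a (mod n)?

Shared key K = 25^15 mod 79.
25^1 ≡ 25 (mod 79)
25^2 = (25^1)^2 ≡ 25^2 = 625 ≡ 72 (mod 79)
25^4 = (25^2)^2 ≡ 72^2 = 5184 ≡ 49 (mod 79)
25^8 = (25^4)^2 ≡ 49^2 = 2401 ≡ 31 (mod 79)
25^15 = 25^8 · 25^4 · 25^2 · 25^1 ≡ 31 · 49 · 72 · 25 ≡ 10 (mod 79).

10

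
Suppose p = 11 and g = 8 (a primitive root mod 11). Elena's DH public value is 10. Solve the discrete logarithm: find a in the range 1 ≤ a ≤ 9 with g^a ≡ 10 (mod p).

Try successive powers of 8 modulo 11:
8^1 ≡ 8
8^2 ≡ 9
8^3 ≡ 6
8^4 ≡ 4
8^5 ≡ 10
Found: a = 5.

5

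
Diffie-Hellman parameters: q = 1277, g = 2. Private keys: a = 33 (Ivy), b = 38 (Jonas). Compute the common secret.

Jonas sends B = g^b mod q = 2^38 mod 1277.
2^1 ≡ 2 (mod 1277)
2^2 = (2^1)^2 ≡ 2^2 = 4 ≡ 4 (mod 1277)
2^4 = (2^2)^2 ≡ 4^2 = 16 ≡ 16 (mod 1277)
2^8 = (2^4)^2 ≡ 16^2 = 256 ≡ 256 (mod 1277)
2^16 = (2^8)^2 ≡ 256^2 = 65536 ≡ 409 (mod 1277)
2^32 = (2^16)^2 ≡ 409^2 = 167281 ≡ 1271 (mod 1277)
2^38 = 2^32 · 2^4 · 2^2 ≡ 1271 · 16 · 4 ≡ 893 (mod 1277).
So B = 893. Ivy then computes K = B^a mod q = 893^33 mod 1277.
893^1 ≡ 893 (mod 1277)
893^2 = (893^1)^2 ≡ 893^2 = 797449 ≡ 601 (mod 1277)
893^4 = (893^2)^2 ≡ 601^2 = 361201 ≡ 1087 (mod 1277)
893^8 = (893^4)^2 ≡ 1087^2 = 1181569 ≡ 344 (mod 1277)
893^16 = (893^8)^2 ≡ 344^2 = 118336 ≡ 852 (mod 1277)
893^32 = (893^16)^2 ≡ 852^2 = 725904 ≡ 568 (mod 1277)
893^33 = 893^32 · 893^1 ≡ 568 · 893 ≡ 255 (mod 1277).

255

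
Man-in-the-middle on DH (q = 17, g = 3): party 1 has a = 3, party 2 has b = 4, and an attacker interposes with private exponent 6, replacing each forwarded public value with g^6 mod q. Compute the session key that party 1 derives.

9

Party 1 receives an attacker's public value M = 3^6 mod 17 instead of the honest one.
3^1 ≡ 3 (mod 17)
3^2 = (3^1)^2 ≡ 3^2 = 9 ≡ 9 (mod 17)
3^4 = (3^2)^2 ≡ 9^2 = 81 ≡ 13 (mod 17)
3^6 = 3^4 · 3^2 ≡ 13 · 9 ≡ 15 (mod 17).
So M = 15. Party 1 computes K = M^3 mod 17.
15^1 ≡ 15 (mod 17)
15^2 = (15^1)^2 ≡ 15^2 = 225 ≡ 4 (mod 17)
15^3 = 15^2 · 15^1 ≡ 4 · 15 ≡ 9 (mod 17).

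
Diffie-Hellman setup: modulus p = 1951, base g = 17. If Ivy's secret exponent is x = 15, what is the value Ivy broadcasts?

Public value = 17^{15} \pmod{1951}.
17^1 ≡ 17 (mod 1951)
17^2 = (17^1)^2 ≡ 17^2 = 289 ≡ 289 (mod 1951)
17^4 = (17^2)^2 ≡ 289^2 = 83521 ≡ 1579 (mod 1951)
17^8 = (17^4)^2 ≡ 1579^2 = 2493241 ≡ 1814 (mod 1951)
17^15 = 17^8 · 17^4 · 17^2 · 17^1 ≡ 1814 · 1579 · 289 · 17 ≡ 645 (mod 1951).

645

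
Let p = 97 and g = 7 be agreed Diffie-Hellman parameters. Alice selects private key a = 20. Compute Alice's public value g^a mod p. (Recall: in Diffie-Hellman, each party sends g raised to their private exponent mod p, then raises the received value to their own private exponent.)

Public value = 7^20 mod 97.
7^1 ≡ 7 (mod 97)
7^2 = (7^1)^2 ≡ 7^2 = 49 ≡ 49 (mod 97)
7^4 = (7^2)^2 ≡ 49^2 = 2401 ≡ 73 (mod 97)
7^8 = (7^4)^2 ≡ 73^2 = 5329 ≡ 91 (mod 97)
7^16 = (7^8)^2 ≡ 91^2 = 8281 ≡ 36 (mod 97)
7^20 = 7^16 · 7^4 ≡ 36 · 73 ≡ 9 (mod 97).

9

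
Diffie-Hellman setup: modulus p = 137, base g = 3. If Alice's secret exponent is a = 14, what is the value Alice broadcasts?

25

Public value = 3^14 mod 137.
3^1 ≡ 3 (mod 137)
3^2 = (3^1)^2 ≡ 3^2 = 9 ≡ 9 (mod 137)
3^4 = (3^2)^2 ≡ 9^2 = 81 ≡ 81 (mod 137)
3^8 = (3^4)^2 ≡ 81^2 = 6561 ≡ 122 (mod 137)
3^14 = 3^8 · 3^4 · 3^2 ≡ 122 · 81 · 9 ≡ 25 (mod 137).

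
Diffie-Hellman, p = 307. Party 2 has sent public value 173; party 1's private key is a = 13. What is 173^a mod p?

Shared key K = 173^13 mod 307.
173^1 ≡ 173 (mod 307)
173^2 = (173^1)^2 ≡ 173^2 = 29929 ≡ 150 (mod 307)
173^4 = (173^2)^2 ≡ 150^2 = 22500 ≡ 89 (mod 307)
173^8 = (173^4)^2 ≡ 89^2 = 7921 ≡ 246 (mod 307)
173^13 = 173^8 · 173^4 · 173^1 ≡ 246 · 89 · 173 ≡ 203 (mod 307).

203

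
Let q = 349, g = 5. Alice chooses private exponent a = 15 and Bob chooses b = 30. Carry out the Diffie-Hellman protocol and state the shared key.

257

Alice sends A = g^a mod q = 5^15 mod 349.
5^1 ≡ 5 (mod 349)
5^2 = (5^1)^2 ≡ 5^2 = 25 ≡ 25 (mod 349)
5^4 = (5^2)^2 ≡ 25^2 = 625 ≡ 276 (mod 349)
5^8 = (5^4)^2 ≡ 276^2 = 76176 ≡ 94 (mod 349)
5^15 = 5^8 · 5^4 · 5^2 · 5^1 ≡ 94 · 276 · 25 · 5 ≡ 92 (mod 349).
So A = 92. Bob then computes K = A^b mod q = 92^30 mod 349.
92^1 ≡ 92 (mod 349)
92^2 = (92^1)^2 ≡ 92^2 = 8464 ≡ 88 (mod 349)
92^4 = (92^2)^2 ≡ 88^2 = 7744 ≡ 66 (mod 349)
92^8 = (92^4)^2 ≡ 66^2 = 4356 ≡ 168 (mod 349)
92^16 = (92^8)^2 ≡ 168^2 = 28224 ≡ 304 (mod 349)
92^30 = 92^16 · 92^8 · 92^4 · 92^2 ≡ 304 · 168 · 66 · 88 ≡ 257 (mod 349).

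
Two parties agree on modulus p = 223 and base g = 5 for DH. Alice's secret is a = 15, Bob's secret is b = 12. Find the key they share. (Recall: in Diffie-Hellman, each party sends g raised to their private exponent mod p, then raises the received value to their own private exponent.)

210

Alice sends A = g^a mod p = 5^15 mod 223.
5^1 ≡ 5 (mod 223)
5^2 = (5^1)^2 ≡ 5^2 = 25 ≡ 25 (mod 223)
5^4 = (5^2)^2 ≡ 25^2 = 625 ≡ 179 (mod 223)
5^8 = (5^4)^2 ≡ 179^2 = 32041 ≡ 152 (mod 223)
5^15 = 5^8 · 5^4 · 5^2 · 5^1 ≡ 152 · 179 · 25 · 5 ≡ 27 (mod 223).
So A = 27. Bob then computes K = A^b mod p = 27^12 mod 223.
27^1 ≡ 27 (mod 223)
27^2 = (27^1)^2 ≡ 27^2 = 729 ≡ 60 (mod 223)
27^4 = (27^2)^2 ≡ 60^2 = 3600 ≡ 32 (mod 223)
27^8 = (27^4)^2 ≡ 32^2 = 1024 ≡ 132 (mod 223)
27^12 = 27^8 · 27^4 ≡ 132 · 32 ≡ 210 (mod 223).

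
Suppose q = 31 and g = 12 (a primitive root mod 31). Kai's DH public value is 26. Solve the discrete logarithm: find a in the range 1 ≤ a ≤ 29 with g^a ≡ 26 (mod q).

5

Try successive powers of 12 modulo 31:
12^1 ≡ 12
12^2 ≡ 20
12^3 ≡ 23
12^4 ≡ 28
12^5 ≡ 26
Found: a = 5.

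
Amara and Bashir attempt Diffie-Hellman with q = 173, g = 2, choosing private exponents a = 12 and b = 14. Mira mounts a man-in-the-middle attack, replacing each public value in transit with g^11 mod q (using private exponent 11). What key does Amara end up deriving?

Amara receives Mira's public value M = 2^11 mod 173 instead of the honest one.
2^1 ≡ 2 (mod 173)
2^2 = (2^1)^2 ≡ 2^2 = 4 ≡ 4 (mod 173)
2^4 = (2^2)^2 ≡ 4^2 = 16 ≡ 16 (mod 173)
2^8 = (2^4)^2 ≡ 16^2 = 256 ≡ 83 (mod 173)
2^11 = 2^8 · 2^2 · 2^1 ≡ 83 · 4 · 2 ≡ 145 (mod 173).
So M = 145. Amara computes K = M^12 mod 173.
145^1 ≡ 145 (mod 173)
145^2 = (145^1)^2 ≡ 145^2 = 21025 ≡ 92 (mod 173)
145^4 = (145^2)^2 ≡ 92^2 = 8464 ≡ 160 (mod 173)
145^8 = (145^4)^2 ≡ 160^2 = 25600 ≡ 169 (mod 173)
145^12 = 145^8 · 145^4 ≡ 169 · 160 ≡ 52 (mod 173).

52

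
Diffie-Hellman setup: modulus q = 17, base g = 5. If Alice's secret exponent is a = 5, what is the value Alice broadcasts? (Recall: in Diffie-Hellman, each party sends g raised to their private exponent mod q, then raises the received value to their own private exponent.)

14

Public value = 5^5 mod 17.
5^1 ≡ 5 (mod 17)
5^2 = (5^1)^2 ≡ 5^2 = 25 ≡ 8 (mod 17)
5^4 = (5^2)^2 ≡ 8^2 = 64 ≡ 13 (mod 17)
5^5 = 5^4 · 5^1 ≡ 13 · 5 ≡ 14 (mod 17).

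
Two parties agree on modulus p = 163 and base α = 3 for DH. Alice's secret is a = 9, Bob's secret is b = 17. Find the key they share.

Bob sends B = α^b mod p = 3^17 mod 163.
3^1 ≡ 3 (mod 163)
3^2 = (3^1)^2 ≡ 3^2 = 9 ≡ 9 (mod 163)
3^4 = (3^2)^2 ≡ 9^2 = 81 ≡ 81 (mod 163)
3^8 = (3^4)^2 ≡ 81^2 = 6561 ≡ 41 (mod 163)
3^16 = (3^8)^2 ≡ 41^2 = 1681 ≡ 51 (mod 163)
3^17 = 3^16 · 3^1 ≡ 51 · 3 ≡ 153 (mod 163).
So B = 153. Alice then computes K = B^a mod p = 153^9 mod 163.
153^1 ≡ 153 (mod 163)
153^2 = (153^1)^2 ≡ 153^2 = 23409 ≡ 100 (mod 163)
153^4 = (153^2)^2 ≡ 100^2 = 10000 ≡ 57 (mod 163)
153^8 = (153^4)^2 ≡ 57^2 = 3249 ≡ 152 (mod 163)
153^9 = 153^8 · 153^1 ≡ 152 · 153 ≡ 110 (mod 163).

110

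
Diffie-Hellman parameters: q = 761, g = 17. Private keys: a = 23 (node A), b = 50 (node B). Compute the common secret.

404

Node A sends A = g^a mod q = 17^23 mod 761.
17^1 ≡ 17 (mod 761)
17^2 = (17^1)^2 ≡ 17^2 = 289 ≡ 289 (mod 761)
17^4 = (17^2)^2 ≡ 289^2 = 83521 ≡ 572 (mod 761)
17^8 = (17^4)^2 ≡ 572^2 = 327184 ≡ 715 (mod 761)
17^16 = (17^8)^2 ≡ 715^2 = 511225 ≡ 594 (mod 761)
17^23 = 17^16 · 17^4 · 17^2 · 17^1 ≡ 594 · 572 · 289 · 17 ≡ 49 (mod 761).
So A = 49. Node B then computes K = A^b mod q = 49^50 mod 761.
49^1 ≡ 49 (mod 761)
49^2 = (49^1)^2 ≡ 49^2 = 2401 ≡ 118 (mod 761)
49^4 = (49^2)^2 ≡ 118^2 = 13924 ≡ 226 (mod 761)
49^8 = (49^4)^2 ≡ 226^2 = 51076 ≡ 89 (mod 761)
49^16 = (49^8)^2 ≡ 89^2 = 7921 ≡ 311 (mod 761)
49^32 = (49^16)^2 ≡ 311^2 = 96721 ≡ 74 (mod 761)
49^50 = 49^32 · 49^16 · 49^2 ≡ 74 · 311 · 118 ≡ 404 (mod 761).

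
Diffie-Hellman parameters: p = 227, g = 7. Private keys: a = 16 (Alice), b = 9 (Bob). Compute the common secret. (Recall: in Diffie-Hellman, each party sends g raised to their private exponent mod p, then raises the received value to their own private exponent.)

11

Bob sends B = g^b mod p = 7^9 mod 227.
7^1 ≡ 7 (mod 227)
7^2 = (7^1)^2 ≡ 7^2 = 49 ≡ 49 (mod 227)
7^4 = (7^2)^2 ≡ 49^2 = 2401 ≡ 131 (mod 227)
7^8 = (7^4)^2 ≡ 131^2 = 17161 ≡ 136 (mod 227)
7^9 = 7^8 · 7^1 ≡ 136 · 7 ≡ 44 (mod 227).
So B = 44. Alice then computes K = B^a mod p = 44^16 mod 227.
44^1 ≡ 44 (mod 227)
44^2 = (44^1)^2 ≡ 44^2 = 1936 ≡ 120 (mod 227)
44^4 = (44^2)^2 ≡ 120^2 = 14400 ≡ 99 (mod 227)
44^8 = (44^4)^2 ≡ 99^2 = 9801 ≡ 40 (mod 227)
44^16 = (44^8)^2 ≡ 40^2 = 1600 ≡ 11 (mod 227)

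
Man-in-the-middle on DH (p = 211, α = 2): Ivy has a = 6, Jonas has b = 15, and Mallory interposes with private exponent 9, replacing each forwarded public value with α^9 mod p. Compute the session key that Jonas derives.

40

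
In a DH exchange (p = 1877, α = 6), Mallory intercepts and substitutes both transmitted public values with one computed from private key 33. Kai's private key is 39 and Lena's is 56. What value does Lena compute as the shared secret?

852

Lena receives Mallory's public value M = 6^33 mod 1877 instead of the honest one.
6^1 ≡ 6 (mod 1877)
6^2 = (6^1)^2 ≡ 6^2 = 36 ≡ 36 (mod 1877)
6^4 = (6^2)^2 ≡ 36^2 = 1296 ≡ 1296 (mod 1877)
6^8 = (6^4)^2 ≡ 1296^2 = 1679616 ≡ 1578 (mod 1877)
6^16 = (6^8)^2 ≡ 1578^2 = 2490084 ≡ 1182 (mod 1877)
6^32 = (6^16)^2 ≡ 1182^2 = 1397124 ≡ 636 (mod 1877)
6^33 = 6^32 · 6^1 ≡ 636 · 6 ≡ 62 (mod 1877).
So M = 62. Lena computes K = M^56 mod 1877.
62^1 ≡ 62 (mod 1877)
62^2 = (62^1)^2 ≡ 62^2 = 3844 ≡ 90 (mod 1877)
62^4 = (62^2)^2 ≡ 90^2 = 8100 ≡ 592 (mod 1877)
62^8 = (62^4)^2 ≡ 592^2 = 350464 ≡ 1342 (mod 1877)
62^16 = (62^8)^2 ≡ 1342^2 = 1800964 ≡ 921 (mod 1877)
62^32 = (62^16)^2 ≡ 921^2 = 848241 ≡ 1714 (mod 1877)
62^56 = 62^32 · 62^16 · 62^8 ≡ 1714 · 921 · 1342 ≡ 852 (mod 1877).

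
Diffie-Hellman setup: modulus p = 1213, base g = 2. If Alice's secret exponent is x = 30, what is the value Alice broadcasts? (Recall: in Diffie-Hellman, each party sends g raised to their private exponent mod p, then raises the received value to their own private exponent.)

289

Public value = 2^30 mod 1213.
2^1 ≡ 2 (mod 1213)
2^2 = (2^1)^2 ≡ 2^2 = 4 ≡ 4 (mod 1213)
2^4 = (2^2)^2 ≡ 4^2 = 16 ≡ 16 (mod 1213)
2^8 = (2^4)^2 ≡ 16^2 = 256 ≡ 256 (mod 1213)
2^16 = (2^8)^2 ≡ 256^2 = 65536 ≡ 34 (mod 1213)
2^30 = 2^16 · 2^8 · 2^4 · 2^2 ≡ 34 · 256 · 16 · 4 ≡ 289 (mod 1213).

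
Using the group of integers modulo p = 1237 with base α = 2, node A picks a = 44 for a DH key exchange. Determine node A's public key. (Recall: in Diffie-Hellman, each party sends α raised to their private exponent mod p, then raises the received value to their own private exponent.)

Public value = 2^44 (mod 1237).
2^1 ≡ 2 (mod 1237)
2^2 = (2^1)^2 ≡ 2^2 = 4 ≡ 4 (mod 1237)
2^4 = (2^2)^2 ≡ 4^2 = 16 ≡ 16 (mod 1237)
2^8 = (2^4)^2 ≡ 16^2 = 256 ≡ 256 (mod 1237)
2^16 = (2^8)^2 ≡ 256^2 = 65536 ≡ 1212 (mod 1237)
2^32 = (2^16)^2 ≡ 1212^2 = 1468944 ≡ 625 (mod 1237)
2^44 = 2^32 · 2^8 · 2^4 ≡ 625 · 256 · 16 ≡ 647 (mod 1237).

647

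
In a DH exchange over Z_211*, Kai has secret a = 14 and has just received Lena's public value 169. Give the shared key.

107

Shared key K = 169^14 mod 211.
169^1 ≡ 169 (mod 211)
169^2 = (169^1)^2 ≡ 169^2 = 28561 ≡ 76 (mod 211)
169^4 = (169^2)^2 ≡ 76^2 = 5776 ≡ 79 (mod 211)
169^8 = (169^4)^2 ≡ 79^2 = 6241 ≡ 122 (mod 211)
169^14 = 169^8 · 169^4 · 169^2 ≡ 122 · 79 · 76 ≡ 107 (mod 211).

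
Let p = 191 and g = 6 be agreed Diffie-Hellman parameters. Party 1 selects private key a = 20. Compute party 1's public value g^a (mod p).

Public value = 6^20 (mod 191).
6^1 ≡ 6 (mod 191)
6^2 = (6^1)^2 ≡ 6^2 = 36 ≡ 36 (mod 191)
6^4 = (6^2)^2 ≡ 36^2 = 1296 ≡ 150 (mod 191)
6^8 = (6^4)^2 ≡ 150^2 = 22500 ≡ 153 (mod 191)
6^16 = (6^8)^2 ≡ 153^2 = 23409 ≡ 107 (mod 191)
6^20 = 6^16 · 6^4 ≡ 107 · 150 ≡ 6 (mod 191).

6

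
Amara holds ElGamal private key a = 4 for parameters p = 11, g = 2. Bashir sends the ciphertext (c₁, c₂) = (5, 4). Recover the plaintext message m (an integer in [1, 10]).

9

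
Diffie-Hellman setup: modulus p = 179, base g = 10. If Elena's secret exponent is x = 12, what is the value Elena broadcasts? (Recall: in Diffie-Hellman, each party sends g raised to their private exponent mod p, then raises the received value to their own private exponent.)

138

Public value = 10^12 mod 179.
10^1 ≡ 10 (mod 179)
10^2 = (10^1)^2 ≡ 10^2 = 100 ≡ 100 (mod 179)
10^4 = (10^2)^2 ≡ 100^2 = 10000 ≡ 155 (mod 179)
10^8 = (10^4)^2 ≡ 155^2 = 24025 ≡ 39 (mod 179)
10^12 = 10^8 · 10^4 ≡ 39 · 155 ≡ 138 (mod 179).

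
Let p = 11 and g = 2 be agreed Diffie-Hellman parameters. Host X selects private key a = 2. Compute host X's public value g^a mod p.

Public value = 2^2 mod 11.
2^1 ≡ 2 (mod 11)
2^2 = (2^1)^2 ≡ 2^2 = 4 ≡ 4 (mod 11)

4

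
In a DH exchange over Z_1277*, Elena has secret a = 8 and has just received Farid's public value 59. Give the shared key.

Shared key K = 59^8 mod 1277.
59^1 ≡ 59 (mod 1277)
59^2 = (59^1)^2 ≡ 59^2 = 3481 ≡ 927 (mod 1277)
59^4 = (59^2)^2 ≡ 927^2 = 859329 ≡ 1185 (mod 1277)
59^8 = (59^4)^2 ≡ 1185^2 = 1404225 ≡ 802 (mod 1277)

802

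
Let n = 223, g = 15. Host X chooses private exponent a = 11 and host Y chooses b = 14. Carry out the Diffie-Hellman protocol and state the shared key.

8

Host Y sends B = g^b mod n = 15^14 mod 223.
15^1 ≡ 15 (mod 223)
15^2 = (15^1)^2 ≡ 15^2 = 225 ≡ 2 (mod 223)
15^4 = (15^2)^2 ≡ 2^2 = 4 ≡ 4 (mod 223)
15^8 = (15^4)^2 ≡ 4^2 = 16 ≡ 16 (mod 223)
15^14 = 15^8 · 15^4 · 15^2 ≡ 16 · 4 · 2 ≡ 128 (mod 223).
So B = 128. Host X then computes K = B^a mod n = 128^11 mod 223.
128^1 ≡ 128 (mod 223)
128^2 = (128^1)^2 ≡ 128^2 = 16384 ≡ 105 (mod 223)
128^4 = (128^2)^2 ≡ 105^2 = 11025 ≡ 98 (mod 223)
128^8 = (128^4)^2 ≡ 98^2 = 9604 ≡ 15 (mod 223)
128^11 = 128^8 · 128^2 · 128^1 ≡ 15 · 105 · 128 ≡ 8 (mod 223).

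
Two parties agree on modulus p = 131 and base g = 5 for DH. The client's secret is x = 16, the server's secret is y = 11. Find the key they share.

The client sends A = g^x mod p = 5^16 mod 131.
5^1 ≡ 5 (mod 131)
5^2 = (5^1)^2 ≡ 5^2 = 25 ≡ 25 (mod 131)
5^4 = (5^2)^2 ≡ 25^2 = 625 ≡ 101 (mod 131)
5^8 = (5^4)^2 ≡ 101^2 = 10201 ≡ 114 (mod 131)
5^16 = (5^8)^2 ≡ 114^2 = 12996 ≡ 27 (mod 131)
So A = 27. The server then computes K = A^y mod p = 27^11 mod 131.
27^1 ≡ 27 (mod 131)
27^2 = (27^1)^2 ≡ 27^2 = 729 ≡ 74 (mod 131)
27^4 = (27^2)^2 ≡ 74^2 = 5476 ≡ 105 (mod 131)
27^8 = (27^4)^2 ≡ 105^2 = 11025 ≡ 21 (mod 131)
27^11 = 27^8 · 27^2 · 27^1 ≡ 21 · 74 · 27 ≡ 38 (mod 131).

38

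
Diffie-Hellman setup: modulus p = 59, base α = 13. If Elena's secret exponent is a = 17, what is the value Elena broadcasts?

Public value = 13^{17} \pmod{59}.
13^1 ≡ 13 (mod 59)
13^2 = (13^1)^2 ≡ 13^2 = 169 ≡ 51 (mod 59)
13^4 = (13^2)^2 ≡ 51^2 = 2601 ≡ 5 (mod 59)
13^8 = (13^4)^2 ≡ 5^2 = 25 ≡ 25 (mod 59)
13^16 = (13^8)^2 ≡ 25^2 = 625 ≡ 35 (mod 59)
13^17 = 13^16 · 13^1 ≡ 35 · 13 ≡ 42 (mod 59).

42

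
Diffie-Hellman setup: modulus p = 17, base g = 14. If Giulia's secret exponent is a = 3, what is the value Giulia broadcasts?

Public value = 14^3 mod 17.
14^1 ≡ 14 (mod 17)
14^2 = (14^1)^2 ≡ 14^2 = 196 ≡ 9 (mod 17)
14^3 = 14^2 · 14^1 ≡ 9 · 14 ≡ 7 (mod 17).

7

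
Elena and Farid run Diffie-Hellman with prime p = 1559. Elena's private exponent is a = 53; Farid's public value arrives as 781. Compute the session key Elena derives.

1232

Shared key K = 781^53 mod 1559.
781^1 ≡ 781 (mod 1559)
781^2 = (781^1)^2 ≡ 781^2 = 609961 ≡ 392 (mod 1559)
781^4 = (781^2)^2 ≡ 392^2 = 153664 ≡ 882 (mod 1559)
781^8 = (781^4)^2 ≡ 882^2 = 777924 ≡ 1542 (mod 1559)
781^16 = (781^8)^2 ≡ 1542^2 = 2377764 ≡ 289 (mod 1559)
781^32 = (781^16)^2 ≡ 289^2 = 83521 ≡ 894 (mod 1559)
781^53 = 781^32 · 781^16 · 781^4 · 781^1 ≡ 894 · 289 · 882 · 781 ≡ 1232 (mod 1559).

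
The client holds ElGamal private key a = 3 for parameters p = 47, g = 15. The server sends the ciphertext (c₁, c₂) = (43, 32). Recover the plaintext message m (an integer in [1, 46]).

23

Shared mask s = c₁^a mod p = 43^3 mod 47.
43^1 ≡ 43 (mod 47)
43^2 = (43^1)^2 ≡ 43^2 = 1849 ≡ 16 (mod 47)
43^3 = 43^2 · 43^1 ≡ 16 · 43 ≡ 30 (mod 47).
So s = 30; s⁻¹ ≡ 11 (mod 47).
m = c₂ · s⁻¹ mod 47 = 32 · 11 mod 47 = 23.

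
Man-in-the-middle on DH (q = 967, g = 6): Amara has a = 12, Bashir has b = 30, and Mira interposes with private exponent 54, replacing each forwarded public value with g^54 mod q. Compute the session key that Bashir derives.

379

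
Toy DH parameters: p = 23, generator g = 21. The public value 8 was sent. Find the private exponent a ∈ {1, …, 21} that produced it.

14

Try successive powers of 21 modulo 23:
21^1 ≡ 21
21^2 ≡ 4
21^3 ≡ 15
21^4 ≡ 16
21^5 ≡ 14
21^6 ≡ 18
21^7 ≡ 10
21^8 ≡ 3
21^9 ≡ 17
21^10 ≡ 12
21^11 ≡ 22
21^12 ≡ 2
21^13 ≡ 19
21^14 ≡ 8
Found: a = 14.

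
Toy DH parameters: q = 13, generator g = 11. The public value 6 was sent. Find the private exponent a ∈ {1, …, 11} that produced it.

11

Try successive powers of 11 modulo 13:
11^1 ≡ 11
11^2 ≡ 4
11^3 ≡ 5
11^4 ≡ 3
11^5 ≡ 7
11^6 ≡ 12
11^7 ≡ 2
11^8 ≡ 9
11^9 ≡ 8
11^10 ≡ 10
11^11 ≡ 6
Found: a = 11.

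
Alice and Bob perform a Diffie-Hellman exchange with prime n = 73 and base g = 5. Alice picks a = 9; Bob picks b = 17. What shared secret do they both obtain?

Alice sends A = g^a mod n = 5^9 mod 73.
5^1 ≡ 5 (mod 73)
5^2 = (5^1)^2 ≡ 5^2 = 25 ≡ 25 (mod 73)
5^4 = (5^2)^2 ≡ 25^2 = 625 ≡ 41 (mod 73)
5^8 = (5^4)^2 ≡ 41^2 = 1681 ≡ 2 (mod 73)
5^9 = 5^8 · 5^1 ≡ 2 · 5 ≡ 10 (mod 73).
So A = 10. Bob then computes K = A^b mod n = 10^17 mod 73.
10^1 ≡ 10 (mod 73)
10^2 = (10^1)^2 ≡ 10^2 = 100 ≡ 27 (mod 73)
10^4 = (10^2)^2 ≡ 27^2 = 729 ≡ 72 (mod 73)
10^8 = (10^4)^2 ≡ 72^2 = 5184 ≡ 1 (mod 73)
10^16 = (10^8)^2 ≡ 1^2 = 1 ≡ 1 (mod 73)
10^17 = 10^16 · 10^1 ≡ 1 · 10 ≡ 10 (mod 73).

10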